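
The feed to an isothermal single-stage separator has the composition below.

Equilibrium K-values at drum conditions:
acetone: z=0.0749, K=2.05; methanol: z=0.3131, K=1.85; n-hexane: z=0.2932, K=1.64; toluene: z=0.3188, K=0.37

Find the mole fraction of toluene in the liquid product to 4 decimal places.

x_toluene = 0.5511

Rachford–Rice: g(V/F) = Σ zᵢ(Kᵢ−1)/(1+V/F(Kᵢ−1)) = 0.
g(0) = ΣzᵢKᵢ − 1 = 0.3316 and g(1) = 1 − Σzᵢ/Kᵢ = -0.2462, so a root lies in (0, 1).
Iterate (Newton) starting at V/F = 0.5:
  V/F = 0.5000: g = 0.08729, g' = -0.4855 → V/F = 0.6798
  V/F = 0.6798: g = -0.00597, g' = -0.5644 → V/F = 0.6692
  V/F = 0.6692: g = -0.00004, g' = -0.5575 → V/F = 0.6691
Converged at V/F = 0.6691.
Compositions from xᵢ = zᵢ/(1+V/F(Kᵢ−1)), yᵢ = Kᵢxᵢ:
  acetone: x = 0.0440, y = 0.0902
  methanol: x = 0.1996, y = 0.3692
  n-hexane: x = 0.2053, y = 0.3367
  toluene: x = 0.5511, y = 0.2039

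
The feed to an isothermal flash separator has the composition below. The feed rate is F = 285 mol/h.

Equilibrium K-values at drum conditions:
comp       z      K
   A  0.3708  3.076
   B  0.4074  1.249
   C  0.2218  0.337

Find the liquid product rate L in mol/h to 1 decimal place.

Rachford–Rice: g(ψ) = Σ zᵢ(Kᵢ−1)/(1+ψ(Kᵢ−1)) = 0.
g(0) = ΣzᵢKᵢ − 1 = 0.7242 and g(1) = 1 − Σzᵢ/Kᵢ = -0.1049, so a root lies in (0, 1).
Iterate (Newton) starting at ψ = 0.5:
  ψ = 0.5000: g = 0.24795, g' = -0.6229 → ψ = 0.8981
  ψ = 0.8981: g = -0.01182, g' = -0.8073 → ψ = 0.8834
  ψ = 0.8834: g = -0.00017, g' = -0.7840 → ψ = 0.8832
Converged at ψ = 0.8832.
Then V = ψ·F = 0.8832·285 = 251.7 mol/h and L = F − V = 33.3 mol/h.

L = 33.3 mol/h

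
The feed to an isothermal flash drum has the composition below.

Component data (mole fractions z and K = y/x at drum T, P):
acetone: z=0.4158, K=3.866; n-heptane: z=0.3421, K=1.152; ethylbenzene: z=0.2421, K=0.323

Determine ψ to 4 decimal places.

ψ = 0.8574

Newton iteration, ψ⁰ = 0.5:
  ψ = 0.5000: g = 0.29035, g' = -0.8374 → ψ = 0.8467
  ψ = 0.8467: g = 0.00976, g' = -0.9063 → ψ = 0.8575
  ψ = 0.8575: g = -0.00009, g' = -0.9225 → ψ = 0.8574
Converged at ψ = 0.8574.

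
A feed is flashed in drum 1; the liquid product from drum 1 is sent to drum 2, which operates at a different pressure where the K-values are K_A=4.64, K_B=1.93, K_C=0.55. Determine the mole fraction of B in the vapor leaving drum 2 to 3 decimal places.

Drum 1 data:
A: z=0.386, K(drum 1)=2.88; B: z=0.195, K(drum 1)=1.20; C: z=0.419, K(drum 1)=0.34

y_B (drum 2) = 0.232

Drum 1:
Newton iteration, ψ₁⁰ = 0.5:
  ψ₁ = 0.500: g = -0.0032, g' = -0.776 → ψ₁ = 0.496
Converged at ψ₁ = 0.496.
Drum-1 compositions:
  A: x = 0.200, y = 0.575
  B: x = 0.177, y = 0.213
  C: x = 0.623, y = 0.212
Drum-2 feed = drum-1 liquid: z₂ = (0.1998, 0.1774, 0.6228).
Drum 2:
Rachford–Rice: g(ψ₂) = Σ zᵢ(Kᵢ−1)/(1+ψ₂(Kᵢ−1)) = 0.
Feasibility: ΣzᵢKᵢ = 1.612, Σzᵢ/Kᵢ = 1.267 — both > 1, two phases present.
Newton iteration, ψ₂⁰ = 0.5:
  ψ₂ = 0.500: g = 0.0089, g' = -0.614 → ψ₂ = 0.514
  ψ₂ = 0.514: g = 0.0001, g' = -0.605 → ψ₂ = 0.515
Converged at ψ₂ = 0.515.
  A: x = 0.070, y = 0.323
  B: x = 0.120, y = 0.232
  C: x = 0.810, y = 0.446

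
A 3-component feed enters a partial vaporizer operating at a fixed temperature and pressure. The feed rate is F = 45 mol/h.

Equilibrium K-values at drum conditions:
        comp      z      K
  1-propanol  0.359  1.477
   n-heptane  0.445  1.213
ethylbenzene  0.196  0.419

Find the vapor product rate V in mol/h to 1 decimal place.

Material balance + equilibrium reduce to Σ zᵢ(Kᵢ−1)/(1+V/F(Kᵢ−1)) = 0.
Feasibility: ΣzᵢKᵢ = 1.152, Σzᵢ/Kᵢ = 1.078 — both > 1, two phases present.
Newton iteration, V/F⁰ = 0.5:
  V/F = 0.500: g = 0.0634, g' = -0.201 → V/F = 0.815
  V/F = 0.815: g = -0.0123, g' = -0.296 → V/F = 0.774
  V/F = 0.774: g = -0.0004, g' = -0.277 → V/F = 0.772
Converged at V/F = 0.772.
Then V = V/F·F = 0.7722·45 = 34.7 mol/h and L = F − V = 10.3 mol/h.

V = 34.7 mol/h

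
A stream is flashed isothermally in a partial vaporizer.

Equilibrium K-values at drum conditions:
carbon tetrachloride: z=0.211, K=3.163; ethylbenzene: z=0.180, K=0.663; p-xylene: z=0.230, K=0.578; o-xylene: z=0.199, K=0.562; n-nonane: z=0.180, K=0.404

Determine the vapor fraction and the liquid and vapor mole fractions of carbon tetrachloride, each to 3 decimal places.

Rachford–Rice: g(ψ) = Σ zᵢ(Kᵢ−1)/(1+ψ(Kᵢ−1)) = 0.
g(0) = ΣzᵢKᵢ − 1 = 0.104 and g(1) = 1 − Σzᵢ/Kᵢ = -0.536, so a root lies in (0, 1).
Newton–Raphson from ψ = 0.55:
  ψ = 0.550: g = -0.2668, g' = -0.514 → ψ = 0.031
  ψ = 0.031: g = 0.0707, g' = -1.036 → ψ = 0.099
  ψ = 0.099: g = 0.0068, g' = -0.850 → ψ = 0.107
Converged at ψ = 0.107.
Compositions from xᵢ = zᵢ/(1+ψ(Kᵢ−1)), yᵢ = Kᵢxᵢ:
  carbon tetrachloride: x = 0.171, y = 0.542
  ethylbenzene: x = 0.187, y = 0.124
  p-xylene: x = 0.241, y = 0.139
  o-xylene: x = 0.209, y = 0.117
  n-nonane: x = 0.192, y = 0.078

ψ = 0.107, x_carbon tetrachloride = 0.171, y_carbon tetrachloride = 0.542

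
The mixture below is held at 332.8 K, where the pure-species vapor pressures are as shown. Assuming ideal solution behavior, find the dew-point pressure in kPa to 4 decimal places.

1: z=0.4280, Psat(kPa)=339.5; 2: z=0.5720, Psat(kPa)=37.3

At the dew point ψ → 1, so Σzᵢ/Kᵢ = 1 with Kᵢ = Pᵢˢᵃᵗ/P ⇒ 1/P = Σzᵢ/Pᵢˢᵃᵗ.
1/P = 0.4280/339.5 + 0.5720/37.3 = 0.0165958 ⇒ P = 60.2562 kPa

Pdew = 60.2562 kPa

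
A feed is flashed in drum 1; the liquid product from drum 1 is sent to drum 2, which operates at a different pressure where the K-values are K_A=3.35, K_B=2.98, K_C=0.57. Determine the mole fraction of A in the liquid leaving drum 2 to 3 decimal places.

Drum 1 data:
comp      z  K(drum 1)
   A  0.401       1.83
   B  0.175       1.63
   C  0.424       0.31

x_A (drum 2) = 0.107

Drum 1:
Rachford–Rice: g(ψ₁) = Σ zᵢ(Kᵢ−1)/(1+ψ₁(Kᵢ−1)) = 0.
g(0) = ΣzᵢKᵢ − 1 = 0.151 and g(1) = 1 − Σzᵢ/Kᵢ = -0.694, so a root lies in (0, 1).
Newton–Raphson from ψ₁ = 0.5:
  ψ₁ = 0.500: g = -0.1276, g' = -0.649 → ψ₁ = 0.303
  ψ₁ = 0.303: g = -0.0115, g' = -0.548 → ψ₁ = 0.282
Converged at ψ₁ = 0.282.
Drum-1 compositions:
  A: x = 0.325, y = 0.595
  B: x = 0.149, y = 0.242
  C: x = 0.527, y = 0.163
Drum-2 feed = drum-1 liquid: z₂ = (0.3249, 0.1486, 0.5265).
Drum 2:
Material balance + equilibrium reduce to Σ zᵢ(Kᵢ−1)/(1+ψ₂(Kᵢ−1)) = 0.
g(0) = ΣzᵢKᵢ − 1 = 0.831 and g(1) = 1 − Σzᵢ/Kᵢ = -0.071, so a root lies in (0, 1).
Newton–Raphson from ψ₂ = 0.5:
  ψ₂ = 0.500: g = 0.2105, g' = -0.684 → ψ₂ = 0.808
  ψ₂ = 0.808: g = 0.0299, g' = -0.528 → ψ₂ = 0.864
  ψ₂ = 0.864: g = 0.0002, g' = -0.521 → ψ₂ = 0.865
Converged at ψ₂ = 0.865.
  A: x = 0.107, y = 0.359
  B: x = 0.055, y = 0.163
  C: x = 0.838, y = 0.478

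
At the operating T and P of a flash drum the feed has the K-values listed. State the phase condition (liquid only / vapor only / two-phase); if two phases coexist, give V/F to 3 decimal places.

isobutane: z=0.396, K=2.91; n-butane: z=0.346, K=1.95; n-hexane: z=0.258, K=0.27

ΣzᵢKᵢ = 1.897; Σzᵢ/Kᵢ = 1.269.
Both exceed 1, so a two-phase solution exists.
Rachford–Rice: g(ψ) = Σ zᵢ(Kᵢ−1)/(1+ψ(Kᵢ−1)) = 0.
Newton–Raphson from ψ = 0.44:
  ψ = 0.440: g = 0.3653, g' = -0.880 → ψ = 0.855
  ψ = 0.855: g = -0.0325, g' = -1.277 → ψ = 0.830
  ψ = 0.830: g = -0.0010, g' = -1.198 → ψ = 0.829
Converged at ψ = 0.829.

two-phase, V/F = 0.829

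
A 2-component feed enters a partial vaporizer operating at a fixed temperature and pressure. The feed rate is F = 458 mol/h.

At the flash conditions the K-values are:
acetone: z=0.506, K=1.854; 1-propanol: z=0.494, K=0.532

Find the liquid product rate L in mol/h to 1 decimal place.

Rachford–Rice: g(ψ) = Σ zᵢ(Kᵢ−1)/(1+ψ(Kᵢ−1)) = 0.
Check two-phase: ΣzᵢKᵢ = 1.201 > 1 and Σzᵢ/Kᵢ = 1.201 > 1, so g(0) = 0.201 > 0 and g(1) = -0.201 < 0.
Newton–Raphson from ψ = 0.5:
  ψ = 0.500: g = 0.0010, g' = -0.366 → ψ = 0.503
Converged at ψ = 0.503.
Then V = ψ·F = 0.5027·458 = 230.3 mol/h and L = F − V = 227.7 mol/h.

L = 227.7 mol/h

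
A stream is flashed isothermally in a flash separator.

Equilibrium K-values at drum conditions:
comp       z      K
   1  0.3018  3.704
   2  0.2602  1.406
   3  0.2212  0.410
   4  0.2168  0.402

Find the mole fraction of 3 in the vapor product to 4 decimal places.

Let β = V/F and solve Σ zᵢ(Kᵢ−1)/(1+β(Kᵢ−1)) = 0.
Feasibility: ΣzᵢKᵢ = 1.6616, Σzᵢ/Kᵢ = 1.3454 — both > 1, two phases present.
Newton–Raphson from β = 0.57:
  β = 0.5700: g = 0.01359, g' = -0.7232 → β = 0.5888
Converged at β = 0.5888.
Compositions from xᵢ = zᵢ/(1+β(Kᵢ−1)), yᵢ = Kᵢxᵢ:
  1: x = 0.1164, y = 0.4313
  2: x = 0.2100, y = 0.2953
  3: x = 0.3389, y = 0.1390
  4: x = 0.3346, y = 0.1345

y_3 = 0.1390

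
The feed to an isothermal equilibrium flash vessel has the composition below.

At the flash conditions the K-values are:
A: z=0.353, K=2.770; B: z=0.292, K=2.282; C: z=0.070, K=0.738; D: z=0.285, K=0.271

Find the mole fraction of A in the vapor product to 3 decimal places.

Material balance + equilibrium reduce to Σ zᵢ(Kᵢ−1)/(1+V/F(Kᵢ−1)) = 0.
Check two-phase: ΣzᵢKᵢ = 1.773 > 1 and Σzᵢ/Kᵢ = 1.402 > 1, so g(0) = 0.773 > 0 and g(1) = -0.402 < 0.
Newton–Raphson from V/F = 0.5:
  V/F = 0.500: g = 0.2115, g' = -0.871 → V/F = 0.743
  V/F = 0.743: g = -0.0144, g' = -1.060 → V/F = 0.729
Converged at V/F = 0.729.
Compositions from xᵢ = zᵢ/(1+V/F(Kᵢ−1)), yᵢ = Kᵢxᵢ:
  A: x = 0.154, y = 0.427
  B: x = 0.151, y = 0.344
  C: x = 0.087, y = 0.064
  D: x = 0.608, y = 0.165

y_A = 0.427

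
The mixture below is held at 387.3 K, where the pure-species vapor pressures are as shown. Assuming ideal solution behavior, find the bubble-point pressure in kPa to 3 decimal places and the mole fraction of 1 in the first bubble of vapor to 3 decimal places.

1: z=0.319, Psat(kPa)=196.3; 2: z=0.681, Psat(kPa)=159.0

At the bubble point ψ → 0, so ΣzᵢKᵢ = 1 with Kᵢ = Pᵢˢᵃᵗ/P ⇒ P = ΣzᵢPᵢˢᵃᵗ.
P = 0.319·196.3 + 0.681·159.0 = 170.899 kPa
yᵢ = zᵢPᵢˢᵃᵗ/P ⇒ y_1 = 0.319·196.3/170.899 = 0.366

Pbub = 170.899 kPa, y_1 = 0.366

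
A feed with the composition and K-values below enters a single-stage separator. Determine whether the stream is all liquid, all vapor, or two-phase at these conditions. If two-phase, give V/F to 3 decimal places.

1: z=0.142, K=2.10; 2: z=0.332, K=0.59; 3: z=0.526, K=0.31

ΣzᵢKᵢ = 0.657; Σzᵢ/Kᵢ = 2.327.
Since ΣzᵢKᵢ < 1 the mixture is below its bubble point — single liquid phase.

all liquid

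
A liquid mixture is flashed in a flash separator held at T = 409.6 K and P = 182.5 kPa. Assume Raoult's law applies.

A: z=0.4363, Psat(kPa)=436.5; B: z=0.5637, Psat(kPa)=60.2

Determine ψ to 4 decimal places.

Raoult's law: Kᵢ = Pᵢˢᵃᵗ/P = Pᵢˢᵃᵗ/182.5.
  K_A = 436.5/182.5 = 2.391781, K_B = 60.2/182.5 = 0.329863
Iterate (Newton) starting at ψ = 0.69:
  ψ = 0.6900: g = -0.39290, g' = -1.0958 → ψ = 0.3314
  ψ = 0.3314: g = -0.07008, g' = -0.8141 → ψ = 0.2454
  ψ = 0.2454: g = 0.00056, g' = -0.8322 → ψ = 0.2460
Converged at ψ = 0.2460.

ψ = 0.2460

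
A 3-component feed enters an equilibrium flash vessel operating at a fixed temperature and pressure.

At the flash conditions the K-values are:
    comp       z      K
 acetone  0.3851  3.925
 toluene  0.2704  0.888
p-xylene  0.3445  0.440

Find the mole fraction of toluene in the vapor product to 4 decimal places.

Material balance + equilibrium reduce to Σ zᵢ(Kᵢ−1)/(1+V/F(Kᵢ−1)) = 0.
Feasibility: ΣzᵢKᵢ = 1.9032, Σzᵢ/Kᵢ = 1.1856 — both > 1, two phases present.
Iterate (Newton) starting at V/F = 0.5:
  V/F = 0.5000: g = 0.15740, g' = -0.7555 → V/F = 0.7083
  V/F = 0.7083: g = 0.01404, g' = -0.6499 → V/F = 0.7299
  V/F = 0.7299: g = 0.00002, g' = -0.6483 → V/F = 0.7300
Converged at V/F = 0.7300.
Compositions from xᵢ = zᵢ/(1+V/F(Kᵢ−1)), yᵢ = Kᵢxᵢ:
  acetone: x = 0.1228, y = 0.4821
  toluene: x = 0.2945, y = 0.2615
  p-xylene: x = 0.5827, y = 0.2564

y_toluene = 0.2615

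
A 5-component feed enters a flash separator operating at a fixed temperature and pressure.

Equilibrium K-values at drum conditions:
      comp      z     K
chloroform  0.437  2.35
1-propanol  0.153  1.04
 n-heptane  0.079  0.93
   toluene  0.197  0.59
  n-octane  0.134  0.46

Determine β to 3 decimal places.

Rachford–Rice: g(β) = Σ zᵢ(Kᵢ−1)/(1+β(Kᵢ−1)) = 0.
Feasibility: ΣzᵢKᵢ = 1.437, Σzᵢ/Kᵢ = 1.043 — both > 1, two phases present.
Iterate (Newton) starting at β = 0.5:
  β = 0.500: g = 0.1518, g' = -0.410 → β = 0.870
  β = 0.870: g = 0.0093, g' = -0.388 → β = 0.894
Converged at β = 0.894.

β = 0.894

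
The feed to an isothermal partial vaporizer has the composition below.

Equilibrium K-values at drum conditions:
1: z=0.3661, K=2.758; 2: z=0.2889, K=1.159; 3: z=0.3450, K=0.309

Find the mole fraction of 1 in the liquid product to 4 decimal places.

x_1 = 0.1897

Newton iteration, β⁰ = 0.5:
  β = 0.5000: g = 0.02084, g' = -0.7113 → β = 0.5293
  β = 0.5293: g = -0.00011, g' = -0.7193 → β = 0.5291
Converged at β = 0.5291.
Compositions from xᵢ = zᵢ/(1+β(Kᵢ−1)), yᵢ = Kᵢxᵢ:
  1: x = 0.1897, y = 0.5231
  2: x = 0.2665, y = 0.3089
  3: x = 0.5439, y = 0.1681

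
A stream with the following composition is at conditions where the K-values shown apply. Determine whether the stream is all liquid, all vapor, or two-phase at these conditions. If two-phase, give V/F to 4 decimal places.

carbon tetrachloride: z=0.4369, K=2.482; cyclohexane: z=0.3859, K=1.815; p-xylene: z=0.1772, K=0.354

all vapor

ΣzᵢKᵢ = 1.8475; Σzᵢ/Kᵢ = 0.8892.
Since Σzᵢ/Kᵢ < 1 the mixture is above its dew point — single vapor phase.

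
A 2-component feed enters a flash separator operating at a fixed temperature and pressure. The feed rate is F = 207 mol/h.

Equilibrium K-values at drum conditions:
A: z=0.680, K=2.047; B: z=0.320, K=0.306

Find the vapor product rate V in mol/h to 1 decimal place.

Let β = V/F and solve Σ zᵢ(Kᵢ−1)/(1+β(Kᵢ−1)) = 0.
g(0) = ΣzᵢKᵢ − 1 = 0.490 and g(1) = 1 − Σzᵢ/Kᵢ = -0.378, so a root lies in (0, 1).
Binary case is linear: z₁(K₁−1)(1+β(K₂−1)) + z₂(K₂−1)(1+β(K₁−1)) = 0
⇒ β = [z₁(K₁−1)+z₂(K₂−1)] / [−(K₁−1)(K₂−1)] = 0.4899/0.7266 = 0.674
Then V = β·F = 0.6742·207 = 139.6 mol/h and L = F − V = 67.4 mol/h.

V = 139.6 mol/h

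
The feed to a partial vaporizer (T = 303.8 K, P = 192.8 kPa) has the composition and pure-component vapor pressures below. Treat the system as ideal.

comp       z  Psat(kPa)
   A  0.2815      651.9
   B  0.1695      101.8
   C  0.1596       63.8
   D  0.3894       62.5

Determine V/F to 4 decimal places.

Raoult's law: Kᵢ = Pᵢˢᵃᵗ/P = Pᵢˢᵃᵗ/192.8.
  K_A = 651.9/192.8 = 3.381224, K_B = 101.8/192.8 = 0.528008, K_C = 63.8/192.8 = 0.330913, K_D = 62.5/192.8 = 0.324170
Material balance + equilibrium reduce to Σ zᵢ(Kᵢ−1)/(1+V/F(Kᵢ−1)) = 0.
Check two-phase: ΣzᵢKᵢ = 1.2204 > 1 and Σzᵢ/Kᵢ = 2.0878 > 1, so g(0) = 0.2204 > 0 and g(1) = -1.0878 < 0.
Newton iteration, V/F⁰ = 0.5:
  V/F = 0.5000: g = -0.35668, g' = -0.9644 → V/F = 0.1302
  V/F = 0.1302: g = 0.02096, g' = -1.2726 → V/F = 0.1466
  V/F = 0.1466: g = 0.00038, g' = -1.2275 → V/F = 0.1469
Converged at V/F = 0.1469.

V/F = 0.1469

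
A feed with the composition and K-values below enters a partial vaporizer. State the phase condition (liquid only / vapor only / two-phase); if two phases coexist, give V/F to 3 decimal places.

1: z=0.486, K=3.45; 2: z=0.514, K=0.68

ΣzᵢKᵢ = 2.026; Σzᵢ/Kᵢ = 0.897.
Since Σzᵢ/Kᵢ < 1 the mixture is above its dew point — single vapor phase.

vapor only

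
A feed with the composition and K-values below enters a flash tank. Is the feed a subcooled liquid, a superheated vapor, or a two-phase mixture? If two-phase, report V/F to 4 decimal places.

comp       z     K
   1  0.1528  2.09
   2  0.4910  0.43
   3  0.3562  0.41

subcooled liquid

ΣzᵢKᵢ = 0.6765; Σzᵢ/Kᵢ = 2.0838.
Since ΣzᵢKᵢ < 1 the mixture is below its bubble point — single liquid phase.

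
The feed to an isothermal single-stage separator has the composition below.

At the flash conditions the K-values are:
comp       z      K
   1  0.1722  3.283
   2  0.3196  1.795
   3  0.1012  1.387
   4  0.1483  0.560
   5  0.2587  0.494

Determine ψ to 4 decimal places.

Material balance + equilibrium reduce to Σ zᵢ(Kᵢ−1)/(1+ψ(Kᵢ−1)) = 0.
Feasibility: ΣzᵢKᵢ = 1.4902, Σzᵢ/Kᵢ = 1.0920 — both > 1, two phases present.
Iterate (Newton) starting at ψ = 0.5:
  ψ = 0.5000: g = 0.13931, g' = -0.4757 → ψ = 0.7929
  ψ = 0.7929: g = 0.00690, g' = -0.4510 → ψ = 0.8082
  ψ = 0.8082: g = -0.00002, g' = -0.4533 → ψ = 0.8081
Converged at ψ = 0.8081.

ψ = 0.8081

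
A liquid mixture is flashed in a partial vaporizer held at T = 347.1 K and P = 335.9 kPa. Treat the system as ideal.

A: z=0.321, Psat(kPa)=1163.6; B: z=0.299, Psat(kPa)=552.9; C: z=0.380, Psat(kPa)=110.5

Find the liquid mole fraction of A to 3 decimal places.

Raoult's law: Kᵢ = Pᵢˢᵃᵗ/P = Pᵢˢᵃᵗ/335.9.
  K_A = 1163.6/335.9 = 3.46413, K_B = 552.9/335.9 = 1.64603, K_C = 110.5/335.9 = 0.32897
Let ψ = V/F and solve Σ zᵢ(Kᵢ−1)/(1+ψ(Kᵢ−1)) = 0.
Check two-phase: ΣzᵢKᵢ = 1.729 > 1 and Σzᵢ/Kᵢ = 1.429 > 1, so g(0) = 0.729 > 0 and g(1) = -0.429 < 0.
Newton–Raphson from ψ = 0.38:
  ψ = 0.380: g = 0.2213, g' = -0.909 → ψ = 0.624
  ψ = 0.624: g = 0.0111, g' = -0.872 → ψ = 0.636
Converged at ψ = 0.636.
Compositions from xᵢ = zᵢ/(1+ψ(Kᵢ−1)), yᵢ = Kᵢxᵢ:
  A: x = 0.125, y = 0.433
  B: x = 0.212, y = 0.349
  C: x = 0.663, y = 0.218

x_A = 0.125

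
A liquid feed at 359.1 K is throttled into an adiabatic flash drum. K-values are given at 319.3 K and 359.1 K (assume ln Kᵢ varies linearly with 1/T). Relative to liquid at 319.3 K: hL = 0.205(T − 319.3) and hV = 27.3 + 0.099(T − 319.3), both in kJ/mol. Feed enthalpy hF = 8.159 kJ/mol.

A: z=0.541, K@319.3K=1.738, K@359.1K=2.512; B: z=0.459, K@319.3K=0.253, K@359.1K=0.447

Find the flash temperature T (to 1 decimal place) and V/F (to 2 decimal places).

T = 327.6 K, V/F = 0.24

Adiabatic flash: solve Rachford–Rice at each trial T, then check hF = ψ·hV(T) + (1−ψ)·hL(T).
  T = 319.3 K: K = (1.738, 0.253), RR gives ψ = 0.102, H_out = 2.792 kJ/mol
  T = 359.1 K: K = (2.512, 0.447), RR gives ψ = 0.675, H_out = 23.733 kJ/mol
  T = 339.2 K: K = (2.112, 0.342), RR gives ψ = 0.409, H_out = 14.393 kJ/mol
  T = 329.2 K: K = (1.921, 0.295), RR gives ψ = 0.269, H_out = 9.094 kJ/mol
  T = 324.2 K: K = (1.828, 0.273), RR gives ψ = 0.190, H_out = 6.091 kJ/mol
  T = 326.7 K: K = (1.874, 0.284), RR gives ψ = 0.231, H_out = 7.631 kJ/mol
  T = 327.9 K: K = (1.896, 0.289), RR gives ψ = 0.249, H_out = 8.342 kJ/mol
Linear interpolation between T = 326.7 (H_out = 7.631) and T = 327.9 (H_out = 8.342) on hF = 8.159 gives T ≈ 327.6 K, at which ψ = 0.24.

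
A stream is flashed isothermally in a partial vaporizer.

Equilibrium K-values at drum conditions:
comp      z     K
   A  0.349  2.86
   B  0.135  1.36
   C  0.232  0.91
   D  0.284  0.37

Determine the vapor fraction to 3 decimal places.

Rachford–Rice: g(ψ) = Σ zᵢ(Kᵢ−1)/(1+ψ(Kᵢ−1)) = 0.
Feasibility: ΣzᵢKᵢ = 1.498, Σzᵢ/Kᵢ = 1.244 — both > 1, two phases present.
Iterate (Newton) starting at ψ = 0.32:
  ψ = 0.320: g = 0.2049, g' = -0.667 → ψ = 0.627
  ψ = 0.627: g = 0.0214, g' = -0.579 → ψ = 0.664
Converged at ψ = 0.664.

ψ = 0.664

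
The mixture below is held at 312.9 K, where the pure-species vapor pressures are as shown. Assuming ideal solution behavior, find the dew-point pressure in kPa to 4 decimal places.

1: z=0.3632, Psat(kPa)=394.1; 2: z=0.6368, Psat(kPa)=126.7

Pdew = 168.1339 kPa

At the dew point ψ → 1, so Σzᵢ/Kᵢ = 1 with Kᵢ = Pᵢˢᵃᵗ/P ⇒ 1/P = Σzᵢ/Pᵢˢᵃᵗ.
1/P = 0.3632/394.1 + 0.6368/126.7 = 0.0059476 ⇒ P = 168.1339 kPa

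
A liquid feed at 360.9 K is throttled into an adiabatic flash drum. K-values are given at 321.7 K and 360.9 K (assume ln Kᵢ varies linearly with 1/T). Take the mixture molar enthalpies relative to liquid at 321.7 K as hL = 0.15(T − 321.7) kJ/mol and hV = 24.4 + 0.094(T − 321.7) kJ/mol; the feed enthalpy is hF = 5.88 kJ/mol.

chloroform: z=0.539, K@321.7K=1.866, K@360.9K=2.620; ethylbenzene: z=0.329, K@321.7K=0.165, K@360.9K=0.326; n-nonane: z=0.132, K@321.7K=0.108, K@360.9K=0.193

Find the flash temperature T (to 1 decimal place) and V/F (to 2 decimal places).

T = 329.7 K, V/F = 0.20

Adiabatic flash: solve Rachford–Rice at each trial T, then check hF = ψ·hV(T) + (1−ψ)·hL(T).
  T = 321.7 K: K = (1.866, 0.165, 0.108), RR gives ψ = 0.101, H_out = 2.458 kJ/mol
  T = 360.9 K: K = (2.620, 0.326, 0.193), RR gives ψ = 0.470, H_out = 16.306 kJ/mol
  T = 341.3 K: K = (2.233, 0.237, 0.147), RR gives ψ = 0.308, H_out = 10.127 kJ/mol
  T = 331.5 K: K = (2.047, 0.199, 0.126), RR gives ψ = 0.215, H_out = 6.597 kJ/mol
  T = 326.6 K: K = (1.956, 0.181, 0.117), RR gives ψ = 0.161, H_out = 4.627 kJ/mol
  T = 329.1 K: K = (2.002, 0.190, 0.122), RR gives ψ = 0.189, H_out = 5.653 kJ/mol
Linear interpolation between T = 329.1 (H_out = 5.653) and T = 331.5 (H_out = 6.597) on hF = 5.88 gives T ≈ 329.7 K, at which ψ = 0.20.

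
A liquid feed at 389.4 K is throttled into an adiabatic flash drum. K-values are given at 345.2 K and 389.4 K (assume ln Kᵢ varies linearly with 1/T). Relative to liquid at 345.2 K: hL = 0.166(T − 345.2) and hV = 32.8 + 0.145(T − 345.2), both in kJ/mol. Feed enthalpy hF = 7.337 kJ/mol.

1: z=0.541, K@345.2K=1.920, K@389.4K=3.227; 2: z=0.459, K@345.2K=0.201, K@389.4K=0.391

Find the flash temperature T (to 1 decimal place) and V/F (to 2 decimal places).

Adiabatic flash: solve Rachford–Rice at each trial T, then check hF = ψ·hV(T) + (1−ψ)·hL(T).
  T = 345.2 K: K = (1.920, 0.201), RR gives ψ = 0.178, H_out = 5.844 kJ/mol
  T = 389.4 K: K = (3.227, 0.391), RR gives ψ = 0.682, H_out = 29.081 kJ/mol
  T = 367.3 K: K = (2.528, 0.286), RR gives ψ = 0.457, H_out = 18.459 kJ/mol
  T = 356.2 K: K = (2.211, 0.241), RR gives ψ = 0.334, H_out = 12.696 kJ/mol
  T = 350.7 K: K = (2.063, 0.220), RR gives ψ = 0.262, H_out = 9.477 kJ/mol
  T = 347.9 K: K = (1.989, 0.210), RR gives ψ = 0.221, H_out = 7.691 kJ/mol
  T = 346.5 K: K = (1.953, 0.205), RR gives ψ = 0.199, H_out = 6.750 kJ/mol
Linear interpolation between T = 346.5 (H_out = 6.750) and T = 347.9 (H_out = 7.691) on hF = 7.337 gives T ≈ 347.4 K, at which ψ = 0.21.

T = 347.4 K, V/F = 0.21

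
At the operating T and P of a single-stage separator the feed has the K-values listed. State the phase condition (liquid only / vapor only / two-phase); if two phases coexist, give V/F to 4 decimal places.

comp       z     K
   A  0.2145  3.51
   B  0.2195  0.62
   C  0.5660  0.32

two-phase, V/F = 0.0463

ΣzᵢKᵢ = 1.0701; Σzᵢ/Kᵢ = 2.1839.
Both exceed 1, so a two-phase solution exists.
Material balance + equilibrium reduce to Σ zᵢ(Kᵢ−1)/(1+ψ(Kᵢ−1)) = 0.
Newton iteration, ψ⁰ = 0.61:
  ψ = 0.6100: g = -0.55356, g' = -1.0289 → ψ = 0.0720
  ψ = 0.0720: g = -0.03444, g' = -1.2923 → ψ = 0.0453
  ψ = 0.0453: g = 0.00140, g' = -1.4008 → ψ = 0.0463
Converged at ψ = 0.0463.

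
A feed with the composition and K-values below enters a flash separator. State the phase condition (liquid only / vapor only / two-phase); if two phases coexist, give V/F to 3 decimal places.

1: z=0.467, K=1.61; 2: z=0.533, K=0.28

liquid only

ΣzᵢKᵢ = 0.901; Σzᵢ/Kᵢ = 2.194.
Since ΣzᵢKᵢ < 1 the mixture is below its bubble point — single liquid phase.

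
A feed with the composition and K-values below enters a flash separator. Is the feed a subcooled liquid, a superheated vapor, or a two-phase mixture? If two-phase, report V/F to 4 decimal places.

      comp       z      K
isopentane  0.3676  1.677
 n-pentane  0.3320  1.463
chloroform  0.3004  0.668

ΣzᵢKᵢ = 1.3028; Σzᵢ/Kᵢ = 0.8958.
Since Σzᵢ/Kᵢ < 1 the mixture is above its dew point — single vapor phase.

superheated vapor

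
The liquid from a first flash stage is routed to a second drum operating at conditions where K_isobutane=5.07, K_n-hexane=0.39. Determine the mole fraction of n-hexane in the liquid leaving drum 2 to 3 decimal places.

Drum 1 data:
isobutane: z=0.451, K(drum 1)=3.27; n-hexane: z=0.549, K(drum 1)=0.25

x_n-hexane (drum 2) = 0.870

Drum 1:
Let ψ₁ = V/F and solve Σ zᵢ(Kᵢ−1)/(1+ψ₁(Kᵢ−1)) = 0.
Feasibility: ΣzᵢKᵢ = 1.612, Σzᵢ/Kᵢ = 2.334 — both > 1, two phases present.
Binary case is linear: z₁(K₁−1)(1+ψ₁(K₂−1)) + z₂(K₂−1)(1+ψ₁(K₁−1)) = 0
⇒ ψ₁ = [z₁(K₁−1)+z₂(K₂−1)] / [−(K₁−1)(K₂−1)] = 0.6120/1.7025 = 0.359
Drum-1 compositions:
  isobutane: x = 0.248, y = 0.812
  n-hexane: x = 0.752, y = 0.188
Drum-2 feed = drum-1 liquid: z₂ = (0.2483, 0.7517).
Drum 2:
Binary case is linear: z₁(K₁−1)(1+ψ₂(K₂−1)) + z₂(K₂−1)(1+ψ₂(K₁−1)) = 0
⇒ ψ₂ = [z₁(K₁−1)+z₂(K₂−1)] / [−(K₁−1)(K₂−1)] = 0.5523/2.4827 = 0.222
  isobutane: x = 0.130, y = 0.661
  n-hexane: x = 0.870, y = 0.339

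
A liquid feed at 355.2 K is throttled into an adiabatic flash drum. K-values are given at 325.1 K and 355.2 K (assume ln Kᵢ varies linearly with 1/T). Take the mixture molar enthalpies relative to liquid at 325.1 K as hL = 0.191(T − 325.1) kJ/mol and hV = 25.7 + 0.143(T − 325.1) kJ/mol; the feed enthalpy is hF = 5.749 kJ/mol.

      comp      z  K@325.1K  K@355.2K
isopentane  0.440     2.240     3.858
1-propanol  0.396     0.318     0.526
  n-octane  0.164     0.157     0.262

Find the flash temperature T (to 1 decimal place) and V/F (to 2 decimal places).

Adiabatic flash: solve Rachford–Rice at each trial T, then check hF = ψ·hV(T) + (1−ψ)·hL(T).
  T = 325.1 K: K = (2.240, 0.318, 0.157), RR gives ψ = 0.151, H_out = 3.882 kJ/mol
  T = 355.2 K: K = (3.858, 0.526, 0.262), RR gives ψ = 0.583, H_out = 19.886 kJ/mol
  T = 340.1 K: K = (2.973, 0.413, 0.205), RR gives ψ = 0.390, H_out = 12.613 kJ/mol
  T = 332.6 K: K = (2.589, 0.364, 0.180), RR gives ψ = 0.283, H_out = 8.595 kJ/mol
  T = 328.9 K: K = (2.412, 0.341, 0.168), RR gives ψ = 0.222, H_out = 6.388 kJ/mol
  T = 327.0 K: K = (2.325, 0.329, 0.163), RR gives ψ = 0.188, H_out = 5.171 kJ/mol
Linear interpolation between T = 327.0 (H_out = 5.171) and T = 328.9 (H_out = 6.388) on hF = 5.749 gives T ≈ 327.9 K, at which ψ = 0.20.

T = 327.9 K, V/F = 0.20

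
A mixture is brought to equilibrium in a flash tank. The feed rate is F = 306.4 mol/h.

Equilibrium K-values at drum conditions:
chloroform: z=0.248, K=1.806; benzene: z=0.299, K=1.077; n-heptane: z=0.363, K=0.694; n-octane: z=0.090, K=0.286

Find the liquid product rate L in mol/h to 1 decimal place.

L = 243.0 mol/h

Newton–Raphson from ψ = 0.58:
  ψ = 0.580: g = -0.0865, g' = -0.260 → ψ = 0.248
  ψ = 0.248: g = -0.0091, g' = -0.221 → ψ = 0.207
Converged at ψ = 0.207.
Then V = ψ·F = 0.2069·306.4 = 63.4 mol/h and L = F − V = 243.0 mol/h.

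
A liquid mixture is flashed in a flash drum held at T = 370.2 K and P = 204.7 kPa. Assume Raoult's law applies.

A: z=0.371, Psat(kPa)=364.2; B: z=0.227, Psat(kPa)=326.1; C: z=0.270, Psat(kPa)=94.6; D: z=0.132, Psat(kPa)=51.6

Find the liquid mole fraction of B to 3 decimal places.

Raoult's law: Kᵢ = Pᵢˢᵃᵗ/P = Pᵢˢᵃᵗ/204.7.
  K_A = 364.2/204.7 = 1.77919, K_B = 326.1/204.7 = 1.59306, K_C = 94.6/204.7 = 0.46214, K_D = 51.6/204.7 = 0.25208
Newton–Raphson from β = 0.5:
  β = 0.500: g = -0.0445, g' = -0.499 → β = 0.411
  β = 0.411: g = -0.0017, g' = -0.463 → β = 0.407
Converged at β = 0.407.
Compositions from xᵢ = zᵢ/(1+β(Kᵢ−1)), yᵢ = Kᵢxᵢ:
  A: x = 0.282, y = 0.501
  B: x = 0.183, y = 0.291
  C: x = 0.346, y = 0.160
  D: x = 0.190, y = 0.048

x_B = 0.183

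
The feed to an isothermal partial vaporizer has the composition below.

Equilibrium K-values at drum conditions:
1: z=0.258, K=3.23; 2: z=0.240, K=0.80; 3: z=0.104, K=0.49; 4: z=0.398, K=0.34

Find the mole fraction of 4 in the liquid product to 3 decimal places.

x_4 = 0.453

Material balance + equilibrium reduce to Σ zᵢ(Kᵢ−1)/(1+V/F(Kᵢ−1)) = 0.
Feasibility: ΣzᵢKᵢ = 1.212, Σzᵢ/Kᵢ = 1.763 — both > 1, two phases present.
Newton iteration, V/F⁰ = 0.5:
  V/F = 0.500: g = -0.2446, g' = -0.734 → V/F = 0.167
  V/F = 0.167: g = 0.0167, g' = -0.943 → V/F = 0.184
  V/F = 0.184: g = 0.0003, g' = -0.912 → V/F = 0.185
Converged at V/F = 0.185.
Compositions from xᵢ = zᵢ/(1+V/F(Kᵢ−1)), yᵢ = Kᵢxᵢ:
  1: x = 0.183, y = 0.590
  2: x = 0.249, y = 0.199
  3: x = 0.115, y = 0.056
  4: x = 0.453, y = 0.154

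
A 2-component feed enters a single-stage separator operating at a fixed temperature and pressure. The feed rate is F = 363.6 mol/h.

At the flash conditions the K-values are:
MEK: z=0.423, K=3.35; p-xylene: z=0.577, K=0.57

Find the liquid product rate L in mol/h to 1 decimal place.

Let ψ = V/F and solve Σ zᵢ(Kᵢ−1)/(1+ψ(Kᵢ−1)) = 0.
g(0) = ΣzᵢKᵢ − 1 = 0.746 and g(1) = 1 − Σzᵢ/Kᵢ = -0.139, so a root lies in (0, 1).
Binary case is linear: z₁(K₁−1)(1+ψ(K₂−1)) + z₂(K₂−1)(1+ψ(K₁−1)) = 0
⇒ ψ = [z₁(K₁−1)+z₂(K₂−1)] / [−(K₁−1)(K₂−1)] = 0.7459/1.0105 = 0.738
Then V = ψ·F = 0.7382·363.6 = 268.4 mol/h and L = F − V = 95.2 mol/h.

L = 95.2 mol/h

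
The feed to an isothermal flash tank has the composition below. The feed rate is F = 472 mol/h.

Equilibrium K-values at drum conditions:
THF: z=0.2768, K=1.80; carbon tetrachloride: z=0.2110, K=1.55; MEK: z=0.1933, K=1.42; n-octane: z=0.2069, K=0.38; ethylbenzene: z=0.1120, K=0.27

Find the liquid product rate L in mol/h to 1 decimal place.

Newton–Raphson from β = 0.36:
  β = 0.3600: g = 0.06328, g' = -0.4186 → β = 0.5112
  β = 0.5112: g = -0.00363, g' = -0.4736 → β = 0.5035
Converged at β = 0.5035.
Then V = β·F = 0.5035·472 = 237.6 mol/h and L = F − V = 234.4 mol/h.

L = 234.4 mol/h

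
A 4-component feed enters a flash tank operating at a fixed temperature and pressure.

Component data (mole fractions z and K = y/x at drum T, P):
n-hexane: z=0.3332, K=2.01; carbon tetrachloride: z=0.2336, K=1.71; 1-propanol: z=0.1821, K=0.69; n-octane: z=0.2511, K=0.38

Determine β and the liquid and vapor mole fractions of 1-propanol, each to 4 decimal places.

β = 0.6186, x_1-propanol = 0.2253, y_1-propanol = 0.1555

Rachford–Rice: g(β) = Σ zᵢ(Kᵢ−1)/(1+β(Kᵢ−1)) = 0.
g(0) = ΣzᵢKᵢ − 1 = 0.2903 and g(1) = 1 − Σzᵢ/Kᵢ = -0.2271, so a root lies in (0, 1).
Iterate (Newton) starting at β = 0.5:
  β = 0.5000: g = 0.05358, g' = -0.4414 → β = 0.6214
  β = 0.6214: g = -0.00131, g' = -0.4673 → β = 0.6186
Converged at β = 0.6186.
Compositions from xᵢ = zᵢ/(1+β(Kᵢ−1)), yᵢ = Kᵢxᵢ:
  n-hexane: x = 0.2051, y = 0.4122
  carbon tetrachloride: x = 0.1623, y = 0.2776
  1-propanol: x = 0.2253, y = 0.1555
  n-octane: x = 0.4073, y = 0.1548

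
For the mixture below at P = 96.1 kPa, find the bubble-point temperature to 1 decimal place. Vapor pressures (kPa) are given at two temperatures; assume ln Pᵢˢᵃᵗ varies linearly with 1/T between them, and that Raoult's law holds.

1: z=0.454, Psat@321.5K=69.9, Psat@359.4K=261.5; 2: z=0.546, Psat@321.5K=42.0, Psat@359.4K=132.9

T = 337.6 K

Bubble-point temperature: ΣzᵢPᵢˢᵃᵗ(T) = P. Interpolate ln Pᵢˢᵃᵗ = aᵢ + bᵢ/T.
  T = 321.5 K: ΣzᵢPᵢˢᵃᵗ = 54.67 kPa
  T = 359.4 K: ΣzᵢPᵢˢᵃᵗ = 191.28 kPa
  T = 340.4 K: ΣzᵢPᵢˢᵃᵗ = 105.62 kPa
  T = 330.9 K: ΣzᵢPᵢˢᵃᵗ = 76.55 kPa
  T = 335.6 K: ΣzᵢPᵢˢᵃᵗ = 89.97 kPa
  T = 338.0 K: ΣzᵢPᵢˢᵃᵗ = 97.54 kPa
  T = 336.8 K: ΣzᵢPᵢˢᵃᵗ = 93.69 kPa
Interpolating between 336.8 K and 338.0 K gives T ≈ 337.6 K.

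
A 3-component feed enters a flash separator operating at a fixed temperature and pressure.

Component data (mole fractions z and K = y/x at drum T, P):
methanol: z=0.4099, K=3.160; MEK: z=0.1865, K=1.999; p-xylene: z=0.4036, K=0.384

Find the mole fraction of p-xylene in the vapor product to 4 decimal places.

Material balance + equilibrium reduce to Σ zᵢ(Kᵢ−1)/(1+ψ(Kᵢ−1)) = 0.
Check two-phase: ΣzᵢKᵢ = 1.8231 > 1 and Σzᵢ/Kᵢ = 1.2741 > 1, so g(0) = 0.8231 > 0 and g(1) = -0.2741 < 0.
Iterate (Newton) starting at ψ = 0.56:
  ψ = 0.5600: g = 0.14063, g' = -0.8252 → ψ = 0.7304
  ψ = 0.7304: g = -0.00079, g' = -0.8562 → ψ = 0.7295
Converged at ψ = 0.7295.
Compositions from xᵢ = zᵢ/(1+ψ(Kᵢ−1)), yᵢ = Kᵢxᵢ:
  methanol: x = 0.1591, y = 0.5029
  MEK: x = 0.1079, y = 0.2157
  p-xylene: x = 0.7330, y = 0.2815

y_p-xylene = 0.2815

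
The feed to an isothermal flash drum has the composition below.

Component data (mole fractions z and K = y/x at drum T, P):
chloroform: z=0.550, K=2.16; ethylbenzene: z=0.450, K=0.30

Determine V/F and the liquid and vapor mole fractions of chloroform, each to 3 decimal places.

V/F = 0.398, x_chloroform = 0.376, y_chloroform = 0.813

Rachford–Rice: g(V/F) = Σ zᵢ(Kᵢ−1)/(1+V/F(Kᵢ−1)) = 0.
Check two-phase: ΣzᵢKᵢ = 1.323 > 1 and Σzᵢ/Kᵢ = 1.755 > 1, so g(0) = 0.323 > 0 and g(1) = -0.755 < 0.
Binary case is linear: z₁(K₁−1)(1+V/F(K₂−1)) + z₂(K₂−1)(1+V/F(K₁−1)) = 0
⇒ V/F = [z₁(K₁−1)+z₂(K₂−1)] / [−(K₁−1)(K₂−1)] = 0.3230/0.8120 = 0.398
Compositions from xᵢ = zᵢ/(1+V/F(Kᵢ−1)), yᵢ = Kᵢxᵢ:
  chloroform: x = 0.376, y = 0.813
  ethylbenzene: x = 0.624, y = 0.187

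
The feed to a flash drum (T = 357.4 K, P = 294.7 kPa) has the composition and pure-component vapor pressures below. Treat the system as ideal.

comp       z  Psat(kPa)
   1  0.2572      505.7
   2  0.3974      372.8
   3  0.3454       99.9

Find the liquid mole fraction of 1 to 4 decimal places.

x_1 = 0.2258

Raoult's law: Kᵢ = Pᵢˢᵃᵗ/P = Pᵢˢᵃᵗ/294.7.
  K_1 = 505.7/294.7 = 1.715982, K_2 = 372.8/294.7 = 1.265015, K_3 = 99.9/294.7 = 0.338989
Let ψ = V/F and solve Σ zᵢ(Kᵢ−1)/(1+ψ(Kᵢ−1)) = 0.
g(0) = ΣzᵢKᵢ − 1 = 0.0612 and g(1) = 1 − Σzᵢ/Kᵢ = -0.4829, so a root lies in (0, 1).
Newton–Raphson from ψ = 0.52:
  ψ = 0.5200: g = -0.12114, g' = -0.4420 → ψ = 0.2459
  ψ = 0.2459: g = -0.01717, g' = -0.3351 → ψ = 0.1947
  ψ = 0.1947: g = -0.00026, g' = -0.3256 → ψ = 0.1939
Converged at ψ = 0.1939.
Compositions from xᵢ = zᵢ/(1+ψ(Kᵢ−1)), yᵢ = Kᵢxᵢ:
  1: x = 0.2258, y = 0.3876
  2: x = 0.3780, y = 0.4781
  3: x = 0.3962, y = 0.1343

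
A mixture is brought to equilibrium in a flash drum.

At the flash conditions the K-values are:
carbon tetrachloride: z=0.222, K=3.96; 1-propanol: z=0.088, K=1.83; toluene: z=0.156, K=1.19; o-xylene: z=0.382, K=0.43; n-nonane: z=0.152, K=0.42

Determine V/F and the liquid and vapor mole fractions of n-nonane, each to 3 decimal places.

Rachford–Rice: g(V/F) = Σ zᵢ(Kᵢ−1)/(1+V/F(Kᵢ−1)) = 0.
Feasibility: ΣzᵢKᵢ = 1.454, Σzᵢ/Kᵢ = 1.486 — both > 1, two phases present.
Newton–Raphson from V/F = 0.5:
  V/F = 0.500: g = -0.0850, g' = -0.695 → V/F = 0.378
  V/F = 0.378: g = 0.0031, g' = -0.759 → V/F = 0.382
Converged at V/F = 0.382.
Compositions from xᵢ = zᵢ/(1+V/F(Kᵢ−1)), yᵢ = Kᵢxᵢ:
  carbon tetrachloride: x = 0.104, y = 0.413
  1-propanol: x = 0.067, y = 0.122
  toluene: x = 0.145, y = 0.173
  o-xylene: x = 0.488, y = 0.210
  n-nonane: x = 0.195, y = 0.082

V/F = 0.382, x_n-nonane = 0.195, y_n-nonane = 0.082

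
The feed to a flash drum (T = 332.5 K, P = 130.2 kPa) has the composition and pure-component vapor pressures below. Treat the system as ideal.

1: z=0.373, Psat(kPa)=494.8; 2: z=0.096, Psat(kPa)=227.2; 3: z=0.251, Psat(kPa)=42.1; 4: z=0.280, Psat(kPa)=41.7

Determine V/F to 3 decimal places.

V/F = 0.448

Raoult's law: Kᵢ = Pᵢˢᵃᵗ/P = Pᵢˢᵃᵗ/130.2.
  K_1 = 494.8/130.2 = 3.80031, K_2 = 227.2/130.2 = 1.74501, K_3 = 42.1/130.2 = 0.32335, K_4 = 41.7/130.2 = 0.32028
Material balance + equilibrium reduce to Σ zᵢ(Kᵢ−1)/(1+V/F(Kᵢ−1)) = 0.
g(0) = ΣzᵢKᵢ − 1 = 0.756 and g(1) = 1 − Σzᵢ/Kᵢ = -0.804, so a root lies in (0, 1).
Newton–Raphson from V/F = 0.5:
  V/F = 0.500: g = -0.0577, g' = -1.095 → V/F = 0.447
  V/F = 0.447: g = 0.0003, g' = -1.110 → V/F = 0.448
Converged at V/F = 0.448.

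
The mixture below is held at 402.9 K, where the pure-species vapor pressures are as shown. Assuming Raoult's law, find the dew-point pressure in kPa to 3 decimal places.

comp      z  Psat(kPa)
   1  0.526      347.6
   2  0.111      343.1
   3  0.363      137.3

Pdew = 223.184 kPa

At the dew point ψ → 1, so Σzᵢ/Kᵢ = 1 with Kᵢ = Pᵢˢᵃᵗ/P ⇒ 1/P = Σzᵢ/Pᵢˢᵃᵗ.
1/P = 0.526/347.6 + 0.111/343.1 + 0.363/137.3 = 0.004481 ⇒ P = 223.184 kPa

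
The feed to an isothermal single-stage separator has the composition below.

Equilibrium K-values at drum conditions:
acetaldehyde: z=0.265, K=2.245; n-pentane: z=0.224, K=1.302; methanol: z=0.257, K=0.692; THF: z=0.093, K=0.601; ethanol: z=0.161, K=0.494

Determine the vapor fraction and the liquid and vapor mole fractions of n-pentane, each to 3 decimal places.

ψ = 0.544, x_n-pentane = 0.192, y_n-pentane = 0.251

Rachford–Rice: g(ψ) = Σ zᵢ(Kᵢ−1)/(1+ψ(Kᵢ−1)) = 0.
Check two-phase: ΣzᵢKᵢ = 1.200 > 1 and Σzᵢ/Kᵢ = 1.142 > 1, so g(0) = 0.200 > 0 and g(1) = -0.142 < 0.
Newton iteration, ψ⁰ = 0.46:
  ψ = 0.460: g = 0.0253, g' = -0.307 → ψ = 0.542
  ψ = 0.542: g = 0.0004, g' = -0.299 → ψ = 0.544
Converged at ψ = 0.544.
Compositions from xᵢ = zᵢ/(1+ψ(Kᵢ−1)), yᵢ = Kᵢxᵢ:
  acetaldehyde: x = 0.158, y = 0.355
  n-pentane: x = 0.192, y = 0.251
  methanol: x = 0.309, y = 0.214
  THF: x = 0.119, y = 0.071
  ethanol: x = 0.222, y = 0.110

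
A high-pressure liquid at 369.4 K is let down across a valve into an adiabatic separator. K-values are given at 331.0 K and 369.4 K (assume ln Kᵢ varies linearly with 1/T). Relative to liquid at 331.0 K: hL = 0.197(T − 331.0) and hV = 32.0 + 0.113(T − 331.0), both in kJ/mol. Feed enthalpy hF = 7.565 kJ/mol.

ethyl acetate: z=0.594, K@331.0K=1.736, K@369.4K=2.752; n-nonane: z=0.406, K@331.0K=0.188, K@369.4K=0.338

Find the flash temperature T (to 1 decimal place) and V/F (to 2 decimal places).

T = 333.3 K, V/F = 0.22

Adiabatic flash: solve Rachford–Rice at each trial T, then check hF = ψ·hV(T) + (1−ψ)·hL(T).
  T = 331.0 K: K = (1.736, 0.188), RR gives ψ = 0.180, H_out = 5.757 kJ/mol
  T = 369.4 K: K = (2.752, 0.338), RR gives ψ = 0.666, H_out = 26.715 kJ/mol
  T = 350.2 K: K = (2.214, 0.256), RR gives ψ = 0.464, H_out = 17.882 kJ/mol
  T = 340.6 K: K = (1.967, 0.220), RR gives ψ = 0.342, H_out = 12.562 kJ/mol
  T = 335.8 K: K = (1.850, 0.204), RR gives ψ = 0.268, H_out = 9.418 kJ/mol
  T = 333.4 K: K = (1.792, 0.196), RR gives ψ = 0.226, H_out = 7.665 kJ/mol
Linear interpolation between T = 331.0 (H_out = 5.757) and T = 333.4 (H_out = 7.665) on hF = 7.565 gives T ≈ 333.3 K, at which ψ = 0.22.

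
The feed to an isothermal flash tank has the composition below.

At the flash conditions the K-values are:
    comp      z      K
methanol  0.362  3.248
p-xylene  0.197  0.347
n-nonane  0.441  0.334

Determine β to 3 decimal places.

Let β = V/F and solve Σ zᵢ(Kᵢ−1)/(1+β(Kᵢ−1)) = 0.
Feasibility: ΣzᵢKᵢ = 1.391, Σzᵢ/Kᵢ = 2.000 — both > 1, two phases present.
Newton–Raphson from β = 0.5:
  β = 0.500: g = -0.2482, g' = -1.030 → β = 0.259
  β = 0.259: g = 0.0044, g' = -1.138 → β = 0.263
Converged at β = 0.263.

β = 0.263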